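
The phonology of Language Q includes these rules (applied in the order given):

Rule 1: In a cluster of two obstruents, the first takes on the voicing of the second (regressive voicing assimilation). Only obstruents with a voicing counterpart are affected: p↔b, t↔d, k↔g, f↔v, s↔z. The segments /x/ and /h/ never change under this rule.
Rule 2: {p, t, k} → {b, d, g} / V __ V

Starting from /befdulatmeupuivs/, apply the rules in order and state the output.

Rule 1 (regressive voicing assimilation): /f/ precedes the voiced obstruent /d/, so it voices to [v] by assimilation. /v/ precedes the voiceless obstruent /s/, so it devoices to [f] by assimilation. /befdulatmeupuivs/ → bevdulatmeupuifs.
Rule 2 (intervocalic voicing): /p/ is a voiceless stop between vowels /u/ and /u/, so it voices to [b]. /bevdulatmeupuifs/ → bevdulatmeubuifs.

bevdulatmeubuifs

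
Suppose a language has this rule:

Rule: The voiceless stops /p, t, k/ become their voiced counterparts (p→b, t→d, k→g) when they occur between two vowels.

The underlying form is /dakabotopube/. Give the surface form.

/k/ is a voiceless stop between vowels /a/ and /a/, so it voices to [g].
/t/ is a voiceless stop between vowels /o/ and /o/, so it voices to [d].
/p/ is a voiceless stop between vowels /o/ and /u/, so it voices to [b].
Surface form: [dagabodobube].

dagabodobube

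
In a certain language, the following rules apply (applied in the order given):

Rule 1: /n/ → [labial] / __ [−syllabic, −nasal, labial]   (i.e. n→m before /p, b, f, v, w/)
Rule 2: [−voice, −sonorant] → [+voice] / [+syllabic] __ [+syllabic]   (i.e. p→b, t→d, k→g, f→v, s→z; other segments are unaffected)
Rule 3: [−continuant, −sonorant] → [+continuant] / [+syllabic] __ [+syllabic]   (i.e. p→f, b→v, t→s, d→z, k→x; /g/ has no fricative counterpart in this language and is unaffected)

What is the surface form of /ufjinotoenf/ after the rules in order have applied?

Rule 1 (nasal place assimilation): /n/ precedes the labial consonant /f/, so it assimilates in place to [m]. /ufjinotoenf/ → ufjinotoemf.
Rule 2 (intervocalic voicing): /t/ is a voiceless obstruent between vowels /o/ and /o/, so it voices to [d]. /ufjinotoemf/ → ufjinodoemf.
Rule 3 (intervocalic spirantization): /d/ is a stop between vowels /o/ and /o/, so it spirantizes to the fricative [z]. /ufjinodoemf/ → ufjinozoemf.

ufjinozoemf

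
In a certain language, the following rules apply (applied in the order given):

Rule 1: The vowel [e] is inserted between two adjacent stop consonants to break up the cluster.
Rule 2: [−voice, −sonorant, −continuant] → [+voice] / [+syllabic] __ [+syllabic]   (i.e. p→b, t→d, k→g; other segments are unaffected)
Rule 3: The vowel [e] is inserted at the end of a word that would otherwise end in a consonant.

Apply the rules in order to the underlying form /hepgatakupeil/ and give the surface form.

hebegadagubeile

Rule 1 (stop-cluster e-epenthesis): /p/ and /g/ form a stop–stop cluster, so [e] is inserted between them. /hepgatakupeil/ → hepegatakupeil.
Rule 2 (intervocalic voicing): /p/ is a voiceless stop between vowels /e/ and /e/, so it voices to [b]. /t/ is a voiceless stop between vowels /a/ and /a/, so it voices to [d]. /k/ is a voiceless stop between vowels /a/ and /u/, so it voices to [g]. /p/ is a voiceless stop between vowels /u/ and /e/, so it voices to [b]. /hepegatakupeil/ → hebegadagubeil.
Rule 3 (final e-epenthesis): the form ends in the consonant /l/, so [e] is inserted word-finally. /hebegadagubeil/ → hebegadagubeile.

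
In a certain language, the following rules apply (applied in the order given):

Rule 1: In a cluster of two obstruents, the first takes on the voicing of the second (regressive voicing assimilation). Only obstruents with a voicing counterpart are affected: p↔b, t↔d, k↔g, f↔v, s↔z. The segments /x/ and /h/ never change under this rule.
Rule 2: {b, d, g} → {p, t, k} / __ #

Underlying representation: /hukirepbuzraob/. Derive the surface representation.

hukirebbuzraop

Rule 1 (regressive voicing assimilation): /p/ precedes the voiced obstruent /b/, so it voices to [b] by assimilation. /hukirepbuzraob/ → hukirebbuzraob.
Rule 2 (final devoicing): /b/ is a voiced stop in word-final position, so it devoices to [p]. /hukirebbuzraob/ → hukirebbuzraop.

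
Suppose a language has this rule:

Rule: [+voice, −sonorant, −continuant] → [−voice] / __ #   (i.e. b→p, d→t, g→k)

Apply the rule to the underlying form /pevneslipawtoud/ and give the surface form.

/d/ is a voiced stop in word-final position, so it devoices to [t].
Surface form: [pevneslipawtout].

pevneslipawtout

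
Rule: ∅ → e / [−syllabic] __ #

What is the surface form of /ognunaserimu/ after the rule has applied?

No segment of /ognunaserimu/ meets the structural description of the rule, so the form surfaces unchanged.

ognunaserimu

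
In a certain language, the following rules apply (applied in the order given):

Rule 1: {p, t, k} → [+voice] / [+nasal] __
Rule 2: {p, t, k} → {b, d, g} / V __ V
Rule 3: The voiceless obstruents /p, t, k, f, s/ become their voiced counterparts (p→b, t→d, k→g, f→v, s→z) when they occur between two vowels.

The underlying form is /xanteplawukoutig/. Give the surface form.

xandeplawugoudig

Rule 1 (post-nasal voicing): /t/ is a voiceless stop immediately after the nasal /n/, so it voices to [d]. /xanteplawukoutig/ → xandeplawukoutig.
Rule 2 (intervocalic voicing): /k/ is a voiceless stop between vowels /u/ and /o/, so it voices to [g]. /t/ is a voiceless stop between vowels /u/ and /i/, so it voices to [d]. /xandeplawukoutig/ → xandeplawugoudig.
Rule 3 (intervocalic voicing): no segment meets the environment; /xandeplawugoudig/ is unchanged.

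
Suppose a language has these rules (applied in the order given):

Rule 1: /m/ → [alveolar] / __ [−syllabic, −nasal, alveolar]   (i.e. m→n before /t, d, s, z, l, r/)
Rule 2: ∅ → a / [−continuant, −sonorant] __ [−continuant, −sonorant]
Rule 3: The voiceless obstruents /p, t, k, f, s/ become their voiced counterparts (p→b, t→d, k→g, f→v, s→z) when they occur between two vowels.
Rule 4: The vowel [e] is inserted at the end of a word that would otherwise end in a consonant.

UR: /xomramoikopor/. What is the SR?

Rule 1 (nasal place assimilation): /m/ precedes the alveolar consonant /r/, so it assimilates in place to [n]. /xomramoikopor/ → xonramoikopor.
Rule 2 (stop-cluster a-epenthesis): no segment meets the environment; /xonramoikopor/ is unchanged.
Rule 3 (intervocalic voicing): /k/ is a voiceless obstruent between vowels /i/ and /o/, so it voices to [g]. /p/ is a voiceless obstruent between vowels /o/ and /o/, so it voices to [b]. /xonramoikopor/ → xonramoigobor.
Rule 4 (final e-epenthesis): the form ends in the consonant /r/, so [e] is inserted word-finally. /xonramoigobor/ → xonramoigobore.

xonramoigobore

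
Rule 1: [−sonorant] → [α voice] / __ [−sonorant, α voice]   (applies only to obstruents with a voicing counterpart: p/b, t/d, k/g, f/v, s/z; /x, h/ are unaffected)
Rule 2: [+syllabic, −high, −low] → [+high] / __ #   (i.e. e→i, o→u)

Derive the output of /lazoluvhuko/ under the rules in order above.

lazolufhuku

Rule 1 (regressive voicing assimilation): /v/ precedes the voiceless obstruent /h/, so it devoices to [f] by assimilation. /lazoluvhuko/ → lazolufhuko.
Rule 2 (final vowel raising): /o/ is a mid vowel in word-final position, so it raises to [u]. /lazolufhuko/ → lazolufhuku.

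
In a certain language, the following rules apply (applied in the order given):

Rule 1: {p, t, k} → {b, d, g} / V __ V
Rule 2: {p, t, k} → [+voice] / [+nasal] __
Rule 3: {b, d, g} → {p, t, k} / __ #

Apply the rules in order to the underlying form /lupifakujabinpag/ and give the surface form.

Rule 1 (intervocalic voicing): /p/ is a voiceless stop between vowels /u/ and /i/, so it voices to [b]. /k/ is a voiceless stop between vowels /a/ and /u/, so it voices to [g]. /lupifakujabinpag/ → lubifagujabinpag.
Rule 2 (post-nasal voicing): /p/ is a voiceless stop immediately after the nasal /n/, so it voices to [b]. /lubifagujabinpag/ → lubifagujabinbag.
Rule 3 (final devoicing): /g/ is a voiced stop in word-final position, so it devoices to [k]. /lubifagujabinbag/ → lubifagujabinbak.

lubifagujabinbak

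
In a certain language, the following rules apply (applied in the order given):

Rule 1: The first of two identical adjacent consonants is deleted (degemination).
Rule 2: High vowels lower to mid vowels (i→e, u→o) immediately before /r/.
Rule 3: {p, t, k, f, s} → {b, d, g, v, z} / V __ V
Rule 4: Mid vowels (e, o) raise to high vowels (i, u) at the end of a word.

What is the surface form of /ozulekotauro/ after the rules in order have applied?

ozulegodaoru

Rule 1 (degemination): no segment meets the environment; /ozulekotauro/ is unchanged.
Rule 2 (pre-rhotic lowering): /u/ is a high vowel immediately before /r/, so it lowers to [o]. /ozulekotauro/ → ozulekotaoro.
Rule 3 (intervocalic voicing): /k/ is a voiceless obstruent between vowels /e/ and /o/, so it voices to [g]. /t/ is a voiceless obstruent between vowels /o/ and /a/, so it voices to [d]. /ozulekotaoro/ → ozulegodaoro.
Rule 4 (final vowel raising): /o/ is a mid vowel in word-final position, so it raises to [u]. /ozulegodaoro/ → ozulegodaoru.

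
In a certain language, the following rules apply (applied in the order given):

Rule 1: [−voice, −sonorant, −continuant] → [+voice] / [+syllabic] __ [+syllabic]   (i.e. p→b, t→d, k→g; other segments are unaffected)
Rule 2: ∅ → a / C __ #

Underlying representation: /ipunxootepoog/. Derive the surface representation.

ibunxoodebooga

Rule 1 (intervocalic voicing): /p/ is a voiceless stop between vowels /i/ and /u/, so it voices to [b]. /t/ is a voiceless stop between vowels /o/ and /e/, so it voices to [d]. /p/ is a voiceless stop between vowels /e/ and /o/, so it voices to [b]. /ipunxootepoog/ → ibunxoodeboog.
Rule 2 (final a-epenthesis): the form ends in the consonant /g/, so [a] is inserted word-finally. /ibunxoodeboog/ → ibunxoodebooga.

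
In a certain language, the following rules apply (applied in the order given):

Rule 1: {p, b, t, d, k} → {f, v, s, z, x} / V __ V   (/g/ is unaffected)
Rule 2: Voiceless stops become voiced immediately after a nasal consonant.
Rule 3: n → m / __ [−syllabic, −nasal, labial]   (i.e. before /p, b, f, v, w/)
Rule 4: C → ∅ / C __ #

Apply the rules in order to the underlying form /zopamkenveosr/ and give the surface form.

zofamgemveos

Rule 1 (intervocalic spirantization): /p/ is a stop between vowels /o/ and /a/, so it spirantizes to the fricative [f]. /zopamkenveosr/ → zofamkenveosr.
Rule 2 (post-nasal voicing): /k/ is a voiceless stop immediately after the nasal /m/, so it voices to [g]. /zofamkenveosr/ → zofamgenveosr.
Rule 3 (nasal place assimilation): /n/ precedes the labial consonant /v/, so it assimilates in place to [m]. /zofamgenveosr/ → zofamgemveosr.
Rule 4 (final cluster simplification): /r/ is the second consonant of a word-final cluster /sr/, so it deletes. /zofamgemveosr/ → zofamgemveos.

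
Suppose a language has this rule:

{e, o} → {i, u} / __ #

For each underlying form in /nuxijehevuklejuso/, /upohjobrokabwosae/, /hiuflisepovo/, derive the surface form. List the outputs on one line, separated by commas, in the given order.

/nuxijehevuklejuso/: /o/ is a mid vowel in word-final position, so it raises to [u]. → [nuxijehevuklejusu].
/upohjobrokabwosae/: /e/ is a mid vowel in word-final position, so it raises to [i]. → [upohjobrokabwosai].
/hiuflisepovo/: /o/ is a mid vowel in word-final position, so it raises to [u]. → [hiuflisepovu].

nuxijehevuklejusu, upohjobrokabwosai, hiuflisepovu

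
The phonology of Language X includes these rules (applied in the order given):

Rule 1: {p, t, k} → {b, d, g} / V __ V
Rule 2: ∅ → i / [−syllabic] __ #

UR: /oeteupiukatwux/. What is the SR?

Rule 1 (intervocalic voicing): /t/ is a voiceless stop between vowels /e/ and /e/, so it voices to [d]. /p/ is a voiceless stop between vowels /u/ and /i/, so it voices to [b]. /k/ is a voiceless stop between vowels /u/ and /a/, so it voices to [g]. /oeteupiukatwux/ → oedeubiugatwux.
Rule 2 (final i-epenthesis): the form ends in the consonant /x/, so [i] is inserted word-finally. /oedeubiugatwux/ → oedeubiugatwuxi.

oedeubiugatwuxi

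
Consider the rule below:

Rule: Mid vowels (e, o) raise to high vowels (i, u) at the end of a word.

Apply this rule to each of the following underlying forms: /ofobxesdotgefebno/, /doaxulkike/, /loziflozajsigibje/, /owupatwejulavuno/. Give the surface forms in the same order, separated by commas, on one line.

ofobxesdotgefebnu, doaxulkiki, loziflozajsigibji, owupatwejulavunu

/ofobxesdotgefebno/: /o/ is a mid vowel in word-final position, so it raises to [u]. → [ofobxesdotgefebnu].
/doaxulkike/: /e/ is a mid vowel in word-final position, so it raises to [i]. → [doaxulkiki].
/loziflozajsigibje/: /e/ is a mid vowel in word-final position, so it raises to [i]. → [loziflozajsigibji].
/owupatwejulavuno/: /o/ is a mid vowel in word-final position, so it raises to [u]. → [owupatwejulavunu].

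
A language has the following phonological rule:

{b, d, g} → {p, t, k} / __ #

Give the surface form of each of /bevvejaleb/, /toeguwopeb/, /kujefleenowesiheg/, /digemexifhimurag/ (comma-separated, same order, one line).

/bevvejaleb/: /b/ is a voiced stop in word-final position, so it devoices to [p]. → [bevvejalep].
/toeguwopeb/: /b/ is a voiced stop in word-final position, so it devoices to [p]. → [toeguwopep].
/kujefleenowesiheg/: /g/ is a voiced stop in word-final position, so it devoices to [k]. → [kujefleenowesihek].
/digemexifhimurag/: /g/ is a voiced stop in word-final position, so it devoices to [k]. → [digemexifhimurak].

bevvejalep, toeguwopep, kujefleenowesihek, digemexifhimurak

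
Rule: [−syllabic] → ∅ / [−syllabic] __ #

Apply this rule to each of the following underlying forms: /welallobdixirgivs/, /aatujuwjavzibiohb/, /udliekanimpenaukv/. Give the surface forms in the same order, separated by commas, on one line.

welallobdixirgiv, aatujuwjavzibioh, udliekanimpenauk

/welallobdixirgivs/: /s/ is the second consonant of a word-final cluster /vs/, so it deletes. → [welallobdixirgiv].
/aatujuwjavzibiohb/: /b/ is the second consonant of a word-final cluster /hb/, so it deletes. → [aatujuwjavzibioh].
/udliekanimpenaukv/: /v/ is the second consonant of a word-final cluster /kv/, so it deletes. → [udliekanimpenauk].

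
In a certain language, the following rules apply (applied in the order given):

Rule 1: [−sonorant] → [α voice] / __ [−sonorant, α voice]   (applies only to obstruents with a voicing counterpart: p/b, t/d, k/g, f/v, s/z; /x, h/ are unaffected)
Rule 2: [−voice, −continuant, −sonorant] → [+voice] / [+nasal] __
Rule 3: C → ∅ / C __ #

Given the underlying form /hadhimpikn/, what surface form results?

hathimbik

Rule 1 (regressive voicing assimilation): /d/ precedes the voiceless obstruent /h/, so it devoices to [t] by assimilation. /hadhimpikn/ → hathimpikn.
Rule 2 (post-nasal voicing): /p/ is a voiceless stop immediately after the nasal /m/, so it voices to [b]. /hathimpikn/ → hathimbikn.
Rule 3 (final cluster simplification): /n/ is the second consonant of a word-final cluster /kn/, so it deletes. /hathimbikn/ → hathimbik.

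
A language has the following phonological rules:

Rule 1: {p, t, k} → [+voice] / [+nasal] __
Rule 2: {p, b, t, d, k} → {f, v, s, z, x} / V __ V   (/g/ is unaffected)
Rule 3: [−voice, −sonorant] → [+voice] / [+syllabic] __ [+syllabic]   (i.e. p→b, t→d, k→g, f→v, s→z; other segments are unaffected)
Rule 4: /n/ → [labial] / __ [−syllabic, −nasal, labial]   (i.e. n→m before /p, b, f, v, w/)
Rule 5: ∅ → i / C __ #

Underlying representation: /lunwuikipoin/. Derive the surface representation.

Rule 1 (post-nasal voicing): no segment meets the environment; /lunwuikipoin/ is unchanged.
Rule 2 (intervocalic spirantization): /k/ is a stop between vowels /i/ and /i/, so it spirantizes to the fricative [x]. /p/ is a stop between vowels /i/ and /o/, so it spirantizes to the fricative [f]. /lunwuikipoin/ → lunwuixifoin.
Rule 3 (intervocalic voicing): /f/ is a voiceless obstruent between vowels /i/ and /o/, so it voices to [v]. /lunwuixifoin/ → lunwuixivoin.
Rule 4 (nasal place assimilation): /n/ precedes the labial consonant /w/, so it assimilates in place to [m]. /lunwuixivoin/ → lumwuixivoin.
Rule 5 (final i-epenthesis): the form ends in the consonant /n/, so [i] is inserted word-finally. /lumwuixivoin/ → lumwuixivoini.

lumwuixivoini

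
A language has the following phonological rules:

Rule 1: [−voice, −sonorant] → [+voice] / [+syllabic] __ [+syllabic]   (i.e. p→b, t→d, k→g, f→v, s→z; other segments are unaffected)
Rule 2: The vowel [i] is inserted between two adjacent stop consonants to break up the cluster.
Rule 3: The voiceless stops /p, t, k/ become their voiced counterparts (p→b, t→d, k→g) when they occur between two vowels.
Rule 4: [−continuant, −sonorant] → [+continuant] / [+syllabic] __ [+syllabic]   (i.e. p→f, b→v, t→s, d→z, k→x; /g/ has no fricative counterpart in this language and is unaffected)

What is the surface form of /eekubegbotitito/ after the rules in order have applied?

Rule 1 (intervocalic voicing): /k/ is a voiceless obstruent between vowels /e/ and /u/, so it voices to [g]. /t/ is a voiceless obstruent between vowels /o/ and /i/, so it voices to [d]. /t/ is a voiceless obstruent between vowels /i/ and /i/, so it voices to [d]. /t/ is a voiceless obstruent between vowels /i/ and /o/, so it voices to [d]. /eekubegbotitito/ → eegubegbodidido.
Rule 2 (stop-cluster i-epenthesis): /g/ and /b/ form a stop–stop cluster, so [i] is inserted between them. /eegubegbodidido/ → eegubegibodidido.
Rule 3 (intervocalic voicing): no segment meets the environment; /eegubegibodidido/ is unchanged.
Rule 4 (intervocalic spirantization): /b/ is a stop between vowels /u/ and /e/, so it spirantizes to the fricative [v]. /b/ is a stop between vowels /i/ and /o/, so it spirantizes to the fricative [v]. /d/ is a stop between vowels /o/ and /i/, so it spirantizes to the fricative [z]. /d/ is a stop between vowels /i/ and /i/, so it spirantizes to the fricative [z]. /d/ is a stop between vowels /i/ and /o/, so it spirantizes to the fricative [z]. /eegubegibodidido/ → eeguvegivozizizo.

eeguvegivozizizo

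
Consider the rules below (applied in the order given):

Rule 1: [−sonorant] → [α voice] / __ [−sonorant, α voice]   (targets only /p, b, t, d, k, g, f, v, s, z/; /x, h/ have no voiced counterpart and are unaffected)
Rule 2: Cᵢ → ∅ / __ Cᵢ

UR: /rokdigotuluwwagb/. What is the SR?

Rule 1 (regressive voicing assimilation): /k/ precedes the voiced obstruent /d/, so it voices to [g] by assimilation. /rokdigotuluwwagb/ → rogdigotuluwwagb.
Rule 2 (degemination): /ww/ is a geminate; the first /w/ deletes. /rogdigotuluwwagb/ → rogdigotuluwagb.

rogdigotuluwagb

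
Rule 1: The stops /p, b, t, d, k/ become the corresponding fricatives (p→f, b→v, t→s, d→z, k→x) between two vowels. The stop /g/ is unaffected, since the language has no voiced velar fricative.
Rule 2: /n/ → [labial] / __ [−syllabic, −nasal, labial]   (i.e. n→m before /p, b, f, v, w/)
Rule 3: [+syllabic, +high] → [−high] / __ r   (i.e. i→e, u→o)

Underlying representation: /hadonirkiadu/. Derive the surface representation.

Rule 1 (intervocalic spirantization): /d/ is a stop between vowels /a/ and /o/, so it spirantizes to the fricative [z]. /d/ is a stop between vowels /a/ and /u/, so it spirantizes to the fricative [z]. /hadonirkiadu/ → hazonirkiazu.
Rule 2 (nasal place assimilation): no segment meets the environment; /hazonirkiazu/ is unchanged.
Rule 3 (pre-rhotic lowering): /i/ is a high vowel immediately before /r/, so it lowers to [e]. /hazonirkiazu/ → hazonerkiazu.

hazonerkiazu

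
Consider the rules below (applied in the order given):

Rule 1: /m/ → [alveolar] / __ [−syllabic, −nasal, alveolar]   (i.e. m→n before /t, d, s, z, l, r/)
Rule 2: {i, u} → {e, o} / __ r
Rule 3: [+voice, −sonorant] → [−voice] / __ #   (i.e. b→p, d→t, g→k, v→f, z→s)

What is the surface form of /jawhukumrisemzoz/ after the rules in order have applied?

Rule 1 (nasal place assimilation): /m/ precedes the alveolar consonant /r/, so it assimilates in place to [n]. /m/ precedes the alveolar consonant /z/, so it assimilates in place to [n]. /jawhukumrisemzoz/ → jawhukunrisenzoz.
Rule 2 (pre-rhotic lowering): no segment meets the environment; /jawhukunrisenzoz/ is unchanged.
Rule 3 (final devoicing): /z/ is a voiced obstruent in word-final position, so it devoices to [s]. /jawhukunrisenzoz/ → jawhukunrisenzos.

jawhukunrisenzos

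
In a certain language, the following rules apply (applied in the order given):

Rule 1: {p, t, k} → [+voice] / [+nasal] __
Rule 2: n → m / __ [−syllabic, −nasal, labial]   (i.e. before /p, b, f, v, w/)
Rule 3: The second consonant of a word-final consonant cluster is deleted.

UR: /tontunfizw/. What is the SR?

tondumfiz

Rule 1 (post-nasal voicing): /t/ is a voiceless stop immediately after the nasal /n/, so it voices to [d]. /tontunfizw/ → tondunfizw.
Rule 2 (nasal place assimilation): /n/ precedes the labial consonant /f/, so it assimilates in place to [m]. /tondunfizw/ → tondumfizw.
Rule 3 (final cluster simplification): /w/ is the second consonant of a word-final cluster /zw/, so it deletes. /tondumfizw/ → tondumfiz.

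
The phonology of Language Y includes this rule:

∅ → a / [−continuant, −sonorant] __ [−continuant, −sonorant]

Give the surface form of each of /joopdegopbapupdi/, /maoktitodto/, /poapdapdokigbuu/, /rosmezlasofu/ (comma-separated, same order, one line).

/joopdegopbapupdi/: /p/ and /d/ form a stop–stop cluster, so [a] is inserted between them. /p/ and /b/ form a stop–stop cluster, so [a] is inserted between them. /p/ and /d/ form a stop–stop cluster, so [a] is inserted between them. → [joopadegopabapupadi].
/maoktitodto/: /k/ and /t/ form a stop–stop cluster, so [a] is inserted between them. /d/ and /t/ form a stop–stop cluster, so [a] is inserted between them. → [maokatitodato].
/poapdapdokigbuu/: /p/ and /d/ form a stop–stop cluster, so [a] is inserted between them. /p/ and /d/ form a stop–stop cluster, so [a] is inserted between them. /g/ and /b/ form a stop–stop cluster, so [a] is inserted between them. → [poapadapadokigabuu].
/rosmezlasofu/: the rule's environment is not met; surfaces unchanged as [rosmezlasofu].

joopadegopabapupadi, maokatitodato, poapadapadokigabuu, rosmezlasofu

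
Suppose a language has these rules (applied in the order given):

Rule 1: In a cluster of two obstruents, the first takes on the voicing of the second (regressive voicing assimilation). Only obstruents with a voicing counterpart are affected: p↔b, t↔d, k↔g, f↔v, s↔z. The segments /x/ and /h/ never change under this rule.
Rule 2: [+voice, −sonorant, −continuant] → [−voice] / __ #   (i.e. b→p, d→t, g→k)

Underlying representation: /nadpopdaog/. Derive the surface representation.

Rule 1 (regressive voicing assimilation): /d/ precedes the voiceless obstruent /p/, so it devoices to [t] by assimilation. /p/ precedes the voiced obstruent /d/, so it voices to [b] by assimilation. /nadpopdaog/ → natpobdaog.
Rule 2 (final devoicing): /g/ is a voiced stop in word-final position, so it devoices to [k]. /natpobdaog/ → natpobdaok.

natpobdaok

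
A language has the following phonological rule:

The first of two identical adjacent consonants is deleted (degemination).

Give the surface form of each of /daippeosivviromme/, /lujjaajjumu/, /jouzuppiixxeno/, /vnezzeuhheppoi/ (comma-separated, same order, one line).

/daippeosivviromme/: /pp/ is a geminate; the first /p/ deletes. /vv/ is a geminate; the first /v/ deletes. /mm/ is a geminate; the first /m/ deletes. → [daipeosivirome].
/lujjaajjumu/: /jj/ is a geminate; the first /j/ deletes. /jj/ is a geminate; the first /j/ deletes. → [lujaajumu].
/jouzuppiixxeno/: /pp/ is a geminate; the first /p/ deletes. /xx/ is a geminate; the first /x/ deletes. → [jouzupiixeno].
/vnezzeuhheppoi/: /zz/ is a geminate; the first /z/ deletes. /hh/ is a geminate; the first /h/ deletes. /pp/ is a geminate; the first /p/ deletes. → [vnezeuhepoi].

daipeosivirome, lujaajumu, jouzupiixeno, vnezeuhepoi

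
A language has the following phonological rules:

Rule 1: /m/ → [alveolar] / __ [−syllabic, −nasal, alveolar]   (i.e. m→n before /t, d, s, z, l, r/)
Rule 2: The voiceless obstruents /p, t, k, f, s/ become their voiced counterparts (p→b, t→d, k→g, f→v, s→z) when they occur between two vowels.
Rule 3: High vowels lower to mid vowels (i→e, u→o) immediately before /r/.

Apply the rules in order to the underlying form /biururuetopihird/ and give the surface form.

Rule 1 (nasal place assimilation): no segment meets the environment; /biururuetopihird/ is unchanged.
Rule 2 (intervocalic voicing): /t/ is a voiceless obstruent between vowels /e/ and /o/, so it voices to [d]. /p/ is a voiceless obstruent between vowels /o/ and /i/, so it voices to [b]. /biururuetopihird/ → biururuedobihird.
Rule 3 (pre-rhotic lowering): /u/ is a high vowel immediately before /r/, so it lowers to [o]. /u/ is a high vowel immediately before /r/, so it lowers to [o]. /i/ is a high vowel immediately before /r/, so it lowers to [e]. /biururuedobihird/ → biororuedobiherd.

biororuedobiherd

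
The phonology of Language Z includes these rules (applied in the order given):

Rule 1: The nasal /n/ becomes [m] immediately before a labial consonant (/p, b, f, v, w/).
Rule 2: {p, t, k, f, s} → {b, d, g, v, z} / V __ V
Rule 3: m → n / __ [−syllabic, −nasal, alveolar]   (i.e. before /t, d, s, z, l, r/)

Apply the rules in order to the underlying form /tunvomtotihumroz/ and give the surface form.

Rule 1 (nasal place assimilation): /n/ precedes the labial consonant /v/, so it assimilates in place to [m]. /tunvomtotihumroz/ → tumvomtotihumroz.
Rule 2 (intervocalic voicing): /t/ is a voiceless obstruent between vowels /o/ and /i/, so it voices to [d]. /tumvomtotihumroz/ → tumvomtodihumroz.
Rule 3 (nasal place assimilation): /m/ precedes the alveolar consonant /t/, so it assimilates in place to [n]. /m/ precedes the alveolar consonant /r/, so it assimilates in place to [n]. /tumvomtodihumroz/ → tumvontodihunroz.

tumvontodihunroz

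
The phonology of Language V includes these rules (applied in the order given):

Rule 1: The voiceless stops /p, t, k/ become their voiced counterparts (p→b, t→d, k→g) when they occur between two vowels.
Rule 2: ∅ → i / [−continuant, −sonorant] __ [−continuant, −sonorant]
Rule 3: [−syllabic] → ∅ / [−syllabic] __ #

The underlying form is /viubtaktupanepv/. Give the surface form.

Rule 1 (intervocalic voicing): /p/ is a voiceless stop between vowels /u/ and /a/, so it voices to [b]. /viubtaktupanepv/ → viubtaktubanepv.
Rule 2 (stop-cluster i-epenthesis): /b/ and /t/ form a stop–stop cluster, so [i] is inserted between them. /k/ and /t/ form a stop–stop cluster, so [i] is inserted between them. /viubtaktubanepv/ → viubitakitubanepv.
Rule 3 (final cluster simplification): /v/ is the second consonant of a word-final cluster /pv/, so it deletes. /viubitakitubanepv/ → viubitakitubanep.

viubitakitubanep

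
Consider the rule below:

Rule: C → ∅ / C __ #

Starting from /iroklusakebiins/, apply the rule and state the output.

/s/ is the second consonant of a word-final cluster /ns/, so it deletes.
Surface form: [iroklusakebiin].

iroklusakebiin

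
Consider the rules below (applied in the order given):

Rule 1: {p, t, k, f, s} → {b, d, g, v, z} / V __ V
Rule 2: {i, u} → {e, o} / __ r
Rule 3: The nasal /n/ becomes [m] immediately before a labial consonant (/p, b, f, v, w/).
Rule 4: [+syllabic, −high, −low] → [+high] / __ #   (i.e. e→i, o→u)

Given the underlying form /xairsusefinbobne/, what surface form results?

xaersuzevimbobni

Rule 1 (intervocalic voicing): /s/ is a voiceless obstruent between vowels /u/ and /e/, so it voices to [z]. /f/ is a voiceless obstruent between vowels /e/ and /i/, so it voices to [v]. /xairsusefinbobne/ → xairsuzevinbobne.
Rule 2 (pre-rhotic lowering): /i/ is a high vowel immediately before /r/, so it lowers to [e]. /xairsuzevinbobne/ → xaersuzevinbobne.
Rule 3 (nasal place assimilation): /n/ precedes the labial consonant /b/, so it assimilates in place to [m]. /xaersuzevinbobne/ → xaersuzevimbobne.
Rule 4 (final vowel raising): /e/ is a mid vowel in word-final position, so it raises to [i]. /xaersuzevimbobne/ → xaersuzevimbobni.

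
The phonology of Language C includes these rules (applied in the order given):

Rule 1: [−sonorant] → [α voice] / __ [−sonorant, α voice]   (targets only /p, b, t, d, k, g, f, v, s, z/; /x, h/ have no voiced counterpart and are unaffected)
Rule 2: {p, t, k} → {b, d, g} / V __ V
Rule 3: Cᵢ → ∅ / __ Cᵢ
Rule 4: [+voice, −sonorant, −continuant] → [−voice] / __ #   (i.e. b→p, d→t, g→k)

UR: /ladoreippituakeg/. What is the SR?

ladoreipiduagek

Rule 1 (regressive voicing assimilation): no segment meets the environment; /ladoreippituakeg/ is unchanged.
Rule 2 (intervocalic voicing): /t/ is a voiceless stop between vowels /i/ and /u/, so it voices to [d]. /k/ is a voiceless stop between vowels /a/ and /e/, so it voices to [g]. /ladoreippituakeg/ → ladoreippiduageg.
Rule 3 (degemination): /pp/ is a geminate; the first /p/ deletes. /ladoreippiduageg/ → ladoreipiduageg.
Rule 4 (final devoicing): /g/ is a voiced stop in word-final position, so it devoices to [k]. /ladoreipiduageg/ → ladoreipiduagek.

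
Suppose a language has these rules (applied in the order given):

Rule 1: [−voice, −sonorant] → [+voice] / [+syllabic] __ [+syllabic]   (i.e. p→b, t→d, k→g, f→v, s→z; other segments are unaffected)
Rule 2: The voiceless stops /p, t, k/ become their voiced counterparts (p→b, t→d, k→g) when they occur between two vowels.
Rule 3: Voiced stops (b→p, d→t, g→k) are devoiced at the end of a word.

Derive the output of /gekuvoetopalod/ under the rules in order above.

Rule 1 (intervocalic voicing): /k/ is a voiceless obstruent between vowels /e/ and /u/, so it voices to [g]. /t/ is a voiceless obstruent between vowels /e/ and /o/, so it voices to [d]. /p/ is a voiceless obstruent between vowels /o/ and /a/, so it voices to [b]. /gekuvoetopalod/ → geguvoedobalod.
Rule 2 (intervocalic voicing): no segment meets the environment; /geguvoedobalod/ is unchanged.
Rule 3 (final devoicing): /d/ is a voiced stop in word-final position, so it devoices to [t]. /geguvoedobalod/ → geguvoedobalot.

geguvoedobalot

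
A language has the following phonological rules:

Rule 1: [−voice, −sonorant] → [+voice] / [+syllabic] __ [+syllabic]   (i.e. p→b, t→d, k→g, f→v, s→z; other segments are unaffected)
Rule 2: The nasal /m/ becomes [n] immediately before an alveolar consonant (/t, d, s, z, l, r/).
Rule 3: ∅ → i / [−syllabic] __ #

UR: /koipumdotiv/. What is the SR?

Rule 1 (intervocalic voicing): /p/ is a voiceless obstruent between vowels /i/ and /u/, so it voices to [b]. /t/ is a voiceless obstruent between vowels /o/ and /i/, so it voices to [d]. /koipumdotiv/ → koibumdodiv.
Rule 2 (nasal place assimilation): /m/ precedes the alveolar consonant /d/, so it assimilates in place to [n]. /koibumdodiv/ → koibundodiv.
Rule 3 (final i-epenthesis): the form ends in the consonant /v/, so [i] is inserted word-finally. /koibundodiv/ → koibundodivi.

koibundodivi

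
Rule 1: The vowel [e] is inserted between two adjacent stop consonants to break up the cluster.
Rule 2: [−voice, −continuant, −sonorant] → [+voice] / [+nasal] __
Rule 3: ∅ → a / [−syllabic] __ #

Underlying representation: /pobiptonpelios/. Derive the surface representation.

pobipetonbeliosa

Rule 1 (stop-cluster e-epenthesis): /p/ and /t/ form a stop–stop cluster, so [e] is inserted between them. /pobiptonpelios/ → pobipetonpelios.
Rule 2 (post-nasal voicing): /p/ is a voiceless stop immediately after the nasal /n/, so it voices to [b]. /pobipetonpelios/ → pobipetonbelios.
Rule 3 (final a-epenthesis): the form ends in the consonant /s/, so [a] is inserted word-finally. /pobipetonbelios/ → pobipetonbeliosa.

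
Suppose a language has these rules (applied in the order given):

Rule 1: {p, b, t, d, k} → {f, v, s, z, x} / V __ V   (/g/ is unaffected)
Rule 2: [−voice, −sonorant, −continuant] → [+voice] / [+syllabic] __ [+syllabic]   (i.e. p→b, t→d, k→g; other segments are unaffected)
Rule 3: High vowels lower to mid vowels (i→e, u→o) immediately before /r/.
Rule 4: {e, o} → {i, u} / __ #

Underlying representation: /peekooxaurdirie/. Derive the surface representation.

peexooxaorderii

Rule 1 (intervocalic spirantization): /k/ is a stop between vowels /e/ and /o/, so it spirantizes to the fricative [x]. /peekooxaurdirie/ → peexooxaurdirie.
Rule 2 (intervocalic voicing): no segment meets the environment; /peexooxaurdirie/ is unchanged.
Rule 3 (pre-rhotic lowering): /u/ is a high vowel immediately before /r/, so it lowers to [o]. /i/ is a high vowel immediately before /r/, so it lowers to [e]. /peexooxaurdirie/ → peexooxaorderie.
Rule 4 (final vowel raising): /e/ is a mid vowel in word-final position, so it raises to [i]. /peexooxaorderie/ → peexooxaorderii.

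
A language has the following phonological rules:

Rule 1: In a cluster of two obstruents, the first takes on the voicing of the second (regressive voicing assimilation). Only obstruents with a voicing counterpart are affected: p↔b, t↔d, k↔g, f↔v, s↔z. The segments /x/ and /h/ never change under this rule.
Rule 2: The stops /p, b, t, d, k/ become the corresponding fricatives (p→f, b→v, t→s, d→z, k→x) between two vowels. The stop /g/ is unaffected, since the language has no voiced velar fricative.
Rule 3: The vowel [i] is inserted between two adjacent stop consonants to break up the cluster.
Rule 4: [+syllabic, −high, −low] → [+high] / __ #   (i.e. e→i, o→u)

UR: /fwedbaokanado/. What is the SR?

fwedibaoxanazu

Rule 1 (regressive voicing assimilation): no segment meets the environment; /fwedbaokanado/ is unchanged.
Rule 2 (intervocalic spirantization): /k/ is a stop between vowels /o/ and /a/, so it spirantizes to the fricative [x]. /d/ is a stop between vowels /a/ and /o/, so it spirantizes to the fricative [z]. /fwedbaokanado/ → fwedbaoxanazo.
Rule 3 (stop-cluster i-epenthesis): /d/ and /b/ form a stop–stop cluster, so [i] is inserted between them. /fwedbaoxanazo/ → fwedibaoxanazo.
Rule 4 (final vowel raising): /o/ is a mid vowel in word-final position, so it raises to [u]. /fwedibaoxanazo/ → fwedibaoxanazu.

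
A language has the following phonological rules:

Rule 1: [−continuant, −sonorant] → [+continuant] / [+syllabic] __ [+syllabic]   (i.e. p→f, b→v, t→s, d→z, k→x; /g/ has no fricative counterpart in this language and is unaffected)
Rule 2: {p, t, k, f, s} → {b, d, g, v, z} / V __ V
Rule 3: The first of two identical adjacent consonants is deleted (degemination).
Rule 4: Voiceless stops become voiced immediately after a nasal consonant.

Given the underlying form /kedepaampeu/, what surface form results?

Rule 1 (intervocalic spirantization): /d/ is a stop between vowels /e/ and /e/, so it spirantizes to the fricative [z]. /p/ is a stop between vowels /e/ and /a/, so it spirantizes to the fricative [f]. /kedepaampeu/ → kezefaampeu.
Rule 2 (intervocalic voicing): /f/ is a voiceless obstruent between vowels /e/ and /a/, so it voices to [v]. /kezefaampeu/ → kezevaampeu.
Rule 3 (degemination): no segment meets the environment; /kezevaampeu/ is unchanged.
Rule 4 (post-nasal voicing): /p/ is a voiceless stop immediately after the nasal /m/, so it voices to [b]. /kezevaampeu/ → kezevaambeu.

kezevaambeu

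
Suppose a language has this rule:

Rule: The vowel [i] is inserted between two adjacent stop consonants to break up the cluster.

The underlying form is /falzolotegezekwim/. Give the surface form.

falzolotegezekwim

No segment of /falzolotegezekwim/ meets the structural description of the rule, so the form surfaces unchanged.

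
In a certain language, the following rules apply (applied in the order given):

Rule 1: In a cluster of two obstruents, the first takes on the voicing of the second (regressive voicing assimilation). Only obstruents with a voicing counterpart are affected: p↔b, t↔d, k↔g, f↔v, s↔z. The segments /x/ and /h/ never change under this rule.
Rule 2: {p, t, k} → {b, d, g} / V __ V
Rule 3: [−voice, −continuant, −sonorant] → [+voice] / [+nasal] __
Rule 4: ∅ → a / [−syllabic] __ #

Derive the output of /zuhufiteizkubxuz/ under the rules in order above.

Rule 1 (regressive voicing assimilation): /z/ precedes the voiceless obstruent /k/, so it devoices to [s] by assimilation. /b/ precedes the voiceless obstruent /x/, so it devoices to [p] by assimilation. /zuhufiteizkubxuz/ → zuhufiteiskupxuz.
Rule 2 (intervocalic voicing): /t/ is a voiceless stop between vowels /i/ and /e/, so it voices to [d]. /zuhufiteiskupxuz/ → zuhufideiskupxuz.
Rule 3 (post-nasal voicing): no segment meets the environment; /zuhufideiskupxuz/ is unchanged.
Rule 4 (final a-epenthesis): the form ends in the consonant /z/, so [a] is inserted word-finally. /zuhufideiskupxuz/ → zuhufideiskupxuza.

zuhufideiskupxuza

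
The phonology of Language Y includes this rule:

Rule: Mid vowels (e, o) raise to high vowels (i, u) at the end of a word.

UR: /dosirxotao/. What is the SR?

dosirxotau

Scanning /dosirxotao/: /o/ at position 2 is not in the conditioning environment; /o/ at position 7 is not in the conditioning environment; /o/ is a mid vowel in word-final position, so it raises to [u].
Result: [dosirxotau].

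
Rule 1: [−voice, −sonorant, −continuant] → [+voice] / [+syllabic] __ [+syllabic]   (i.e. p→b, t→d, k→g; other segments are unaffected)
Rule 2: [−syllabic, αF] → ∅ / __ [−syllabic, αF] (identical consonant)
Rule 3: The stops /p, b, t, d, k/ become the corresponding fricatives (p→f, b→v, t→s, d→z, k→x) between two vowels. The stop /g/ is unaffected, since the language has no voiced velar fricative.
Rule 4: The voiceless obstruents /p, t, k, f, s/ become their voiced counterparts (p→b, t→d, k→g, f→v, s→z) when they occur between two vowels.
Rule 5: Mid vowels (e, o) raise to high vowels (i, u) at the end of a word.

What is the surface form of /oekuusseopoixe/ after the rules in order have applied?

oeguuzeovoixi

Rule 1 (intervocalic voicing): /k/ is a voiceless stop between vowels /e/ and /u/, so it voices to [g]. /p/ is a voiceless stop between vowels /o/ and /o/, so it voices to [b]. /oekuusseopoixe/ → oeguusseoboixe.
Rule 2 (degemination): /ss/ is a geminate; the first /s/ deletes. /oeguusseoboixe/ → oeguuseoboixe.
Rule 3 (intervocalic spirantization): /b/ is a stop between vowels /o/ and /o/, so it spirantizes to the fricative [v]. /oeguuseoboixe/ → oeguuseovoixe.
Rule 4 (intervocalic voicing): /s/ is a voiceless obstruent between vowels /u/ and /e/, so it voices to [z]. /oeguuseovoixe/ → oeguuzeovoixe.
Rule 5 (final vowel raising): /e/ is a mid vowel in word-final position, so it raises to [i]. /oeguuzeovoixe/ → oeguuzeovoixi.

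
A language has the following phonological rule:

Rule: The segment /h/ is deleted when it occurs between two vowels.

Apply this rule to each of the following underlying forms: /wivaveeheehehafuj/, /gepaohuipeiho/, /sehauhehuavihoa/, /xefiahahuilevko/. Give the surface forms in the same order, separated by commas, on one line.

/wivaveeheehehafuj/: /h/ occurs between vowels /e/ and /e/, so it deletes. /h/ occurs between vowels /e/ and /e/, so it deletes. /h/ occurs between vowels /e/ and /a/, so it deletes. → [wivaveeeeeafuj].
/gepaohuipeiho/: /h/ occurs between vowels /o/ and /u/, so it deletes. /h/ occurs between vowels /i/ and /o/, so it deletes. → [gepaouipeio].
/sehauhehuavihoa/: /h/ occurs between vowels /e/ and /a/, so it deletes. /h/ occurs between vowels /u/ and /e/, so it deletes. /h/ occurs between vowels /e/ and /u/, so it deletes. /h/ occurs between vowels /i/ and /o/, so it deletes. → [seaueuavioa].
/xefiahahuilevko/: /h/ occurs between vowels /a/ and /a/, so it deletes. /h/ occurs between vowels /a/ and /u/, so it deletes. → [xefiaauilevko].

wivaveeeeeafuj, gepaouipeio, seaueuavioa, xefiaauilevko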